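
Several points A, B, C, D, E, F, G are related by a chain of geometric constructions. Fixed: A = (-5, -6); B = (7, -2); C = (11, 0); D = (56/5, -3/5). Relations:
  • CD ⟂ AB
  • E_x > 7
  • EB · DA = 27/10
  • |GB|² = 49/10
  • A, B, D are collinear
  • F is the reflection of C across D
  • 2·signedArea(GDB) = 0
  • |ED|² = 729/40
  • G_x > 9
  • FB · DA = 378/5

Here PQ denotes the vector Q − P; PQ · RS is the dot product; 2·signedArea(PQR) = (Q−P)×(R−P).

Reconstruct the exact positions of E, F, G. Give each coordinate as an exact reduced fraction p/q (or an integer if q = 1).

E = (143/20, -39/20)
F = (57/5, -6/5)
G = (91/10, -13/10)

1. E_x = 143/20  [line 81/5·x + 27/5·y + -1053/10 = 0 ∩ |ED|² = 729/40]
2. E_y = -39/20  [line 81/5·x + 27/5·y + -1053/10 = 0 ∩ |ED|² = 729/40]
   → E = (143/20, -39/20)
3. F_x = 57/5  [F is the reflection of C across D]
4. F_y = -6/5  [F is the reflection of C across D]
   → F = (57/5, -6/5)
5. G_x = 91/10  [line 7/5·x + -21/5·y + -91/5 = 0 ∩ |GB|² = 49/10]
6. G_y = -13/10  [line 7/5·x + -21/5·y + -91/5 = 0 ∩ |GB|² = 49/10]
   → G = (91/10, -13/10)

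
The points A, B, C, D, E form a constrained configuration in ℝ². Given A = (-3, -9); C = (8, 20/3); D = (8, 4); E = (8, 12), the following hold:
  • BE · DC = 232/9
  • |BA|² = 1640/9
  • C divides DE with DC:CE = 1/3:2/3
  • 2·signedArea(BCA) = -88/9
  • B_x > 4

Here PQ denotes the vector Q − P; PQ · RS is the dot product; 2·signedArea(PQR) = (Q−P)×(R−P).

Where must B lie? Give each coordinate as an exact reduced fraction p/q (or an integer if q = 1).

1. B_x = 13/3  [2·signedArea(BCA) = -88/9 ∩ BE · DC = 232/9]
2. B_y = 7/3  [2·signedArea(BCA) = -88/9 ∩ BE · DC = 232/9]
   → B = (13/3, 7/3)

B = (13/3, 7/3)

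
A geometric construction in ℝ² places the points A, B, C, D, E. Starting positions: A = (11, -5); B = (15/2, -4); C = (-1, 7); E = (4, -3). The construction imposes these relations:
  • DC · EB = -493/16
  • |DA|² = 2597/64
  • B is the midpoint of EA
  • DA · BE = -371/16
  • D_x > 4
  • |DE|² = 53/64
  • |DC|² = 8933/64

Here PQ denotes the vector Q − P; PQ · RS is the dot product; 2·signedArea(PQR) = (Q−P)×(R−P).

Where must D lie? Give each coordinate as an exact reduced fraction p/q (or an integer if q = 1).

1. D_x = 39/8  [line -7/2·x + 1·y + 325/16 = 0 ∩ |DE|² = 53/64]
2. D_y = -13/4  [line -7/2·x + 1·y + 325/16 = 0 ∩ |DE|² = 53/64]
   → D = (39/8, -13/4)

D = (39/8, -13/4)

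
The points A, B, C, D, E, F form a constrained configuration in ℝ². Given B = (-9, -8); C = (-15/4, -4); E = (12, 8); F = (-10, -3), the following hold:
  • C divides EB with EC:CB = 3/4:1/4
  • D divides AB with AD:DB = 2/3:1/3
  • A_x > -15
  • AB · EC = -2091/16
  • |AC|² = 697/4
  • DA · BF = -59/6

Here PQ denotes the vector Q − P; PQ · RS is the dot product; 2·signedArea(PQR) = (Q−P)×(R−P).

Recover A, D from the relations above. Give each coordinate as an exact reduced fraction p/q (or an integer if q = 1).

1. A_x = -57/4  [line 63/4·x + 12·y + 5895/16 = 0 ∩ |AC|² = 697/4]
2. A_y = -12  [line 63/4·x + 12·y + 5895/16 = 0 ∩ |AC|² = 697/4]
   → A = (-57/4, -12)
3. D_x = -43/4  [D divides AB with AD:DB = 2/3:1/3]
4. D_y = -28/3  [D divides AB with AD:DB = 2/3:1/3]
   → D = (-43/4, -28/3)

A = (-57/4, -12)
D = (-43/4, -28/3)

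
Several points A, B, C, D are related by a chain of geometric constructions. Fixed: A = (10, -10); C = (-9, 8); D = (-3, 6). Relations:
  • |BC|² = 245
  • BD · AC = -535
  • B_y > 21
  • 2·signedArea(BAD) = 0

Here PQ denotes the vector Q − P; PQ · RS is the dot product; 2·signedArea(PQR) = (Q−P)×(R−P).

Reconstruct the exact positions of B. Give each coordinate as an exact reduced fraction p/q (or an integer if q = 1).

B = (-16, 22)

1. B_x = -16  [2·signedArea(BAD) = 0 ∩ BD · AC = -535]
2. B_y = 22  [2·signedArea(BAD) = 0 ∩ BD · AC = -535]
   → B = (-16, 22)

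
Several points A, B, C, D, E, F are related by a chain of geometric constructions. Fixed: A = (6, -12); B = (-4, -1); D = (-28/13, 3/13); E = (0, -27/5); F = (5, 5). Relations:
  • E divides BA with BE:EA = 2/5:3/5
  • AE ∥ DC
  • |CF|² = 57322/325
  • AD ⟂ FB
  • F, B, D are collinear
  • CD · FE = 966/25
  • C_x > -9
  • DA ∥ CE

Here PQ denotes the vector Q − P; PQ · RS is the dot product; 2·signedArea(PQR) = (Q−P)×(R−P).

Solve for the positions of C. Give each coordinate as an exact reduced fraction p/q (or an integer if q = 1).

C = (-106/13, 444/65)

1. C_x = -106/13  [DA ∥ CE ∩ AE ∥ DC]
2. C_y = 444/65  [DA ∥ CE ∩ AE ∥ DC]
   → C = (-106/13, 444/65)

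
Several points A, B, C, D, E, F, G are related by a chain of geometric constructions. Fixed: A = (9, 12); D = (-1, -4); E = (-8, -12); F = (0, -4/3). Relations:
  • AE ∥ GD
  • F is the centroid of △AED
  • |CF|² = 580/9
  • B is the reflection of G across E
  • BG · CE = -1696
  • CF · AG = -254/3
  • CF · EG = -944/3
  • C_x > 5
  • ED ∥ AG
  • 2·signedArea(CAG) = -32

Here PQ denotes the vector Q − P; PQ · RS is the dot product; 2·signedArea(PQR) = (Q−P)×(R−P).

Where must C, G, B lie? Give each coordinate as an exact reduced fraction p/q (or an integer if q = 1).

B = (-32, -44)
C = (6, 4)
G = (16, 20)

1. G_x = 16  [AE ∥ GD ∩ ED ∥ AG]
2. G_y = 20  [AE ∥ GD ∩ ED ∥ AG]
   → G = (16, 20)
3. B_x = -32  [B is the reflection of G across E]
4. B_y = -44  [B is the reflection of G across E]
   → B = (-32, -44)
5. C_x = 6  [CF · AG = -254/3 ∩ 2·signedArea(CAG) = -32]
6. C_y = 4  [CF · AG = -254/3 ∩ 2·signedArea(CAG) = -32]
   → C = (6, 4)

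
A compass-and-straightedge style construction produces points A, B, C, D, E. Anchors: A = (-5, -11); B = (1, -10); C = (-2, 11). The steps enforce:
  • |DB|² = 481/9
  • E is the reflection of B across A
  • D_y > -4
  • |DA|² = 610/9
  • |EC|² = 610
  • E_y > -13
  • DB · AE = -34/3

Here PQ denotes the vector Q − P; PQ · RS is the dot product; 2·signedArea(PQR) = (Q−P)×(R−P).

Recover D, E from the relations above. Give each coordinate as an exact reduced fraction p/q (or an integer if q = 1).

D = (-2, -10/3)
E = (-11, -12)

1. E_x = -11  [E is the reflection of B across A]
2. E_y = -12  [E is the reflection of B across A]
   → E = (-11, -12)
3. D_x = -2  [line 6·x + 1·y + 46/3 = 0 ∩ |DB|² = 481/9]
4. D_y = -10/3  [line 6·x + 1·y + 46/3 = 0 ∩ |DB|² = 481/9]
   → D = (-2, -10/3)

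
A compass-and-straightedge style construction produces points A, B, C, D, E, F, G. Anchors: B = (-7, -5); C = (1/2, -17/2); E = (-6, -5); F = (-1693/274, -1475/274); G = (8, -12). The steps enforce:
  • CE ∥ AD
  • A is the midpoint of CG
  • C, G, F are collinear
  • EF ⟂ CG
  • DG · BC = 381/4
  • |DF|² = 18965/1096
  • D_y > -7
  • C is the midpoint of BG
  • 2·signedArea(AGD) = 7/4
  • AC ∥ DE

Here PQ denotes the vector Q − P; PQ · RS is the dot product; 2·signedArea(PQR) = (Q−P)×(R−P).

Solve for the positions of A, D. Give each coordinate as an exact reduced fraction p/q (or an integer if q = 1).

A = (17/4, -41/4)
D = (-9/4, -27/4)

1. A_x = 17/4  [A is the midpoint of CG]
2. A_y = -41/4  [A is the midpoint of CG]
   → A = (17/4, -41/4)
3. D_x = -9/4  [AC ∥ DE ∩ CE ∥ AD]
4. D_y = -27/4  [AC ∥ DE ∩ CE ∥ AD]
   → D = (-9/4, -27/4)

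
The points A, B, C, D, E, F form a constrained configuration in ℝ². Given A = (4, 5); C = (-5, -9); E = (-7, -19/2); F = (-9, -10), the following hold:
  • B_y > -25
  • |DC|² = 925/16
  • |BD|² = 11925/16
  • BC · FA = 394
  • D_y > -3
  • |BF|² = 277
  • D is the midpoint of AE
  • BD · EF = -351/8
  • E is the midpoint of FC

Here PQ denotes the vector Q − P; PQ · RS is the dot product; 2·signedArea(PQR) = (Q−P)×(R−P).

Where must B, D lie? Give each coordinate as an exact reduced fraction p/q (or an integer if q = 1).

1. D_x = -3/2  [D is the midpoint of AE]
2. D_y = -9/4  [D is the midpoint of AE]
   → D = (-3/2, -9/4)
3. B_x = -18  [BC · FA = 394 ∩ BD · EF = -351/8]
4. B_y = -24  [BC · FA = 394 ∩ BD · EF = -351/8]
   → B = (-18, -24)

B = (-18, -24)
D = (-3/2, -9/4)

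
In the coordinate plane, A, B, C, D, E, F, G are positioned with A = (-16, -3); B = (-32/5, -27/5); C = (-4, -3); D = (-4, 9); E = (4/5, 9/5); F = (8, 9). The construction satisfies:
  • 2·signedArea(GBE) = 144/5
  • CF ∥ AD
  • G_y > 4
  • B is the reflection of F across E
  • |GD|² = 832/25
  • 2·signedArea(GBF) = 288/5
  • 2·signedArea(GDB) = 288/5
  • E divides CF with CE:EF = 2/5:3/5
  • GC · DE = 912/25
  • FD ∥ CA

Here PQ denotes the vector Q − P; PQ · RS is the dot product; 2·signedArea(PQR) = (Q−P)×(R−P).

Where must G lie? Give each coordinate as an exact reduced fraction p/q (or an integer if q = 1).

1. G_x = -4/5  [2·signedArea(GBE) = 144/5 ∩ GC · DE = 912/25]
2. G_y = 21/5  [2·signedArea(GBE) = 144/5 ∩ GC · DE = 912/25]
   → G = (-4/5, 21/5)

G = (-4/5, 21/5)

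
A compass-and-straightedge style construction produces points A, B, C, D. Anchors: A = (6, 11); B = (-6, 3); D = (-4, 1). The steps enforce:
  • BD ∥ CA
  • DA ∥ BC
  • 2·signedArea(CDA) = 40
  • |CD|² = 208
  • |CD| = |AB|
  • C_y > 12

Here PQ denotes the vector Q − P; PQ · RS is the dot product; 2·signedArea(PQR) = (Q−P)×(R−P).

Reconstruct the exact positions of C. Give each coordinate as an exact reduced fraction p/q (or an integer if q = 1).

1. C_x = 4  [BD ∥ CA ∩ DA ∥ BC]
2. C_y = 13  [BD ∥ CA ∩ DA ∥ BC]
   → C = (4, 13)

C = (4, 13)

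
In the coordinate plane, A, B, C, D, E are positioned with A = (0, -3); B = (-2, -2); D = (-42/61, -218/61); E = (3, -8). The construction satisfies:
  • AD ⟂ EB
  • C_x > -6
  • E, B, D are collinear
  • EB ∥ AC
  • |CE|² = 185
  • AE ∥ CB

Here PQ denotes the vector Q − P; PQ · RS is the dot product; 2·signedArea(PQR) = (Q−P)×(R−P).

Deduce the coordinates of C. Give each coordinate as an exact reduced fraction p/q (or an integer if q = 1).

1. C_x = -5  [AE ∥ CB ∩ EB ∥ AC]
2. C_y = 3  [AE ∥ CB ∩ EB ∥ AC]
   → C = (-5, 3)

C = (-5, 3)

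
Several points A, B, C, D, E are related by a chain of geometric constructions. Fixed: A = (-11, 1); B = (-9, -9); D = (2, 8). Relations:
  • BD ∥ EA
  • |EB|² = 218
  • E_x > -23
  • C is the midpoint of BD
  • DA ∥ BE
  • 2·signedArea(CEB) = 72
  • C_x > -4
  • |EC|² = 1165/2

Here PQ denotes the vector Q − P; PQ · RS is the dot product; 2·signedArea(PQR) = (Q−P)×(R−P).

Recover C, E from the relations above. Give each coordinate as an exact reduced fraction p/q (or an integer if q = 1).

C = (-7/2, -1/2)
E = (-22, -16)

1. C_x = -7/2  [C is the midpoint of BD]
2. C_y = -1/2  [C is the midpoint of BD]
   → C = (-7/2, -1/2)
3. E_x = -22  [BD ∥ EA ∩ DA ∥ BE]
4. E_y = -16  [BD ∥ EA ∩ DA ∥ BE]
   → E = (-22, -16)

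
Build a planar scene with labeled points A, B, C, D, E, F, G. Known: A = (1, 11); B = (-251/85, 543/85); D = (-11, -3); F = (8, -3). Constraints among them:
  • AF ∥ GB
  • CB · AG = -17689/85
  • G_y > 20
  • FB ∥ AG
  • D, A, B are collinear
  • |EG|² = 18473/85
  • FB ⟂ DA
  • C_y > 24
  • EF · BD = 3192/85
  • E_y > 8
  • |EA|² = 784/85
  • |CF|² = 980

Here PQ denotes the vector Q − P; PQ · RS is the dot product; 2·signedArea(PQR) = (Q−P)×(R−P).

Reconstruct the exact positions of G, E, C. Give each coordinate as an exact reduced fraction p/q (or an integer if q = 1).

1. G_x = -846/85  [AF ∥ GB ∩ FB ∥ AG]
2. G_y = 1733/85  [AF ∥ GB ∩ FB ∥ AG]
   → G = (-846/85, 1733/85)
3. E_x = -83/85  [line 684/85·x + 798/85·y + -1254/17 = 0 ∩ |EA|² = 784/85]
4. E_y = 739/85  [line 684/85·x + 798/85·y + -1254/17 = 0 ∩ |EA|² = 784/85]
   → E = (-83/85, 739/85)
5. C_x = -6  [line 931/85·x + -798/85·y + 25536/85 = 0 ∩ |CF|² = 980]
6. C_y = 25  [line 931/85·x + -798/85·y + 25536/85 = 0 ∩ |CF|² = 980]
   → C = (-6, 25)

C = (-6, 25)
E = (-83/85, 739/85)
G = (-846/85, 1733/85)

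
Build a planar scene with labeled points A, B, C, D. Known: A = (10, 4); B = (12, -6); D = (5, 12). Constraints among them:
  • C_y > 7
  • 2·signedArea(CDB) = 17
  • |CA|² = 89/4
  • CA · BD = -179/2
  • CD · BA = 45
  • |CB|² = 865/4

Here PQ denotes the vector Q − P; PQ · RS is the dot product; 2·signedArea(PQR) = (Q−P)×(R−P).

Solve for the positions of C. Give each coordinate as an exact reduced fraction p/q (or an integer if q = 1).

C = (15/2, 8)

1. C_x = 15/2  [CA · BD = -179/2 ∩ CD · BA = 45]
2. C_y = 8  [CA · BD = -179/2 ∩ CD · BA = 45]
   → C = (15/2, 8)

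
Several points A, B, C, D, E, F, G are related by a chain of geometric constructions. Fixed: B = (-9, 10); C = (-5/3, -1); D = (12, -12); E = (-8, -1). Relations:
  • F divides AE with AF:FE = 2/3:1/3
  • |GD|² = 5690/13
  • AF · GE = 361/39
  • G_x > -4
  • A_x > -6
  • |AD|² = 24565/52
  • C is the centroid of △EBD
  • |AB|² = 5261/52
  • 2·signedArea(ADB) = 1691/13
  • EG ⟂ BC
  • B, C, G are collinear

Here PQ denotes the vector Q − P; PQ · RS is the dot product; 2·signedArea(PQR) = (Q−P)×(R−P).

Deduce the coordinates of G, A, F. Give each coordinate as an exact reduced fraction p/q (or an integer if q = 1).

1. G_x = -47/13  [B, C, G are collinear ∩ EG ⟂ BC]
2. G_y = 25/13  [B, C, G are collinear ∩ EG ⟂ BC]
   → G = (-47/13, 25/13)
3. A_x = -151/26  [line -22·x + -21·y + -1535/13 = 0 ∩ |AB|² = 5261/52]
4. A_y = 6/13  [line -22·x + -21·y + -1535/13 = 0 ∩ |AB|² = 5261/52]
   → A = (-151/26, 6/13)
5. F_x = -189/26  [F divides AE with AF:FE = 2/3:1/3]
6. F_y = -20/39  [F divides AE with AF:FE = 2/3:1/3]
   → F = (-189/26, -20/39)

A = (-151/26, 6/13)
F = (-189/26, -20/39)
G = (-47/13, 25/13)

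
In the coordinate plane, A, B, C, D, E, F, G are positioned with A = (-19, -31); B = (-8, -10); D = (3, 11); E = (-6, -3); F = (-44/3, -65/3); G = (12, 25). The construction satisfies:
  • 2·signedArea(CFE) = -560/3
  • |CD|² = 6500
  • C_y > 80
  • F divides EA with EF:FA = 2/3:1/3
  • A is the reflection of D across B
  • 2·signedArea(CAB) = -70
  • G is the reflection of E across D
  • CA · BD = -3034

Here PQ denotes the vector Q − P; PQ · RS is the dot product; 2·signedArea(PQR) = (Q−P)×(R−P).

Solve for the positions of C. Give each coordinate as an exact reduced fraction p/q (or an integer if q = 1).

C = (43, 81)

1. C_x = 43  [2·signedArea(CFE) = -560/3 ∩ 2·signedArea(CAB) = -70]
2. C_y = 81  [2·signedArea(CFE) = -560/3 ∩ 2·signedArea(CAB) = -70]
   → C = (43, 81)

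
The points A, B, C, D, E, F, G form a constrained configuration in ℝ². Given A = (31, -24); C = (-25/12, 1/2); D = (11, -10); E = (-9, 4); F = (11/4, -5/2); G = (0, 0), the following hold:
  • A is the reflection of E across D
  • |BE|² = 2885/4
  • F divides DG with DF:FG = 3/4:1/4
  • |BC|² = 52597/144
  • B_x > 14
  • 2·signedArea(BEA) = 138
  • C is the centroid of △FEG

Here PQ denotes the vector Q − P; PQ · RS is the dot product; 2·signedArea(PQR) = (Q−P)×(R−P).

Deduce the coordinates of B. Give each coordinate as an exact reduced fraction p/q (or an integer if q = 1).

B = (29/2, -9)

1. B_x = 29/2  [line 28·x + 40·y + -46 = 0 ∩ |BC|² = 52597/144]
2. B_y = -9  [line 28·x + 40·y + -46 = 0 ∩ |BC|² = 52597/144]
   → B = (29/2, -9)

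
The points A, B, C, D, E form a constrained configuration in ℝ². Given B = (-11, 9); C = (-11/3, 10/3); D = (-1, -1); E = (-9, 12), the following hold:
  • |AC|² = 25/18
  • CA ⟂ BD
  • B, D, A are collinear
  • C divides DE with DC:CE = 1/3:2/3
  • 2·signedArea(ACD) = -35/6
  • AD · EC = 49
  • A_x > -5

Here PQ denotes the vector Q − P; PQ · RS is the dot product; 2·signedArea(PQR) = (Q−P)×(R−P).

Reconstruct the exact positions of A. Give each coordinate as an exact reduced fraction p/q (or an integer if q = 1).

A = (-9/2, 5/2)

1. A_x = -9/2  [B, D, A are collinear ∩ CA ⟂ BD]
2. A_y = 5/2  [B, D, A are collinear ∩ CA ⟂ BD]
   → A = (-9/2, 5/2)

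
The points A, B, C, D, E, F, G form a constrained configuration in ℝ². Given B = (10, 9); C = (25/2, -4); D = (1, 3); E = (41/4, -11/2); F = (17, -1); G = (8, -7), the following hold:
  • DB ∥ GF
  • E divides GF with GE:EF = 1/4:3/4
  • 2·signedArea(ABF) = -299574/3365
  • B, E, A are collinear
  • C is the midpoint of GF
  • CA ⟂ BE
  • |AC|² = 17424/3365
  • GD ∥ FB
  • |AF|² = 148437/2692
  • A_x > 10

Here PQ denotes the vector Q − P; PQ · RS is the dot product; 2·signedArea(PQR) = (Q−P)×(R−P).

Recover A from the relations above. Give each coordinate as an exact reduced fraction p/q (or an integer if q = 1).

1. A_x = 68813/6730  [B, E, A are collinear ∩ CA ⟂ BE]
2. A_y = -13592/3365  [B, E, A are collinear ∩ CA ⟂ BE]
   → A = (68813/6730, -13592/3365)

A = (68813/6730, -13592/3365)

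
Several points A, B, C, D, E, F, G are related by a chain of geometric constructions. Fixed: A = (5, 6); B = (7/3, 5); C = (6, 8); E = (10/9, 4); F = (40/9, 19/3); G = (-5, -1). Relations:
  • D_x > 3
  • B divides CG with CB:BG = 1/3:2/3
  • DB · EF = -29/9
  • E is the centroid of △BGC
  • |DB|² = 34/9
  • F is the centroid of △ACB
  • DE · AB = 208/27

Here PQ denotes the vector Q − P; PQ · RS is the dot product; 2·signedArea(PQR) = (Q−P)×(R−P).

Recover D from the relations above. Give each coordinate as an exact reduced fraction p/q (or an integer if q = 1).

D = (4, 4)

1. D_x = 4  [DB · EF = -29/9 ∩ DE · AB = 208/27]
2. D_y = 4  [DB · EF = -29/9 ∩ DE · AB = 208/27]
   → D = (4, 4)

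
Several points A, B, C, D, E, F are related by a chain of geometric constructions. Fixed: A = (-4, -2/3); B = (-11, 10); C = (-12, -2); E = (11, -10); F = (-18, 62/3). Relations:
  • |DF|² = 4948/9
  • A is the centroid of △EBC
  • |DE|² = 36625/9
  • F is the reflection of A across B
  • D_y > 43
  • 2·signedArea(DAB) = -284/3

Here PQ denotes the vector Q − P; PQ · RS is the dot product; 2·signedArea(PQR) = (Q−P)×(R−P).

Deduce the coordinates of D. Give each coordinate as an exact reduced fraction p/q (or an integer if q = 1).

D = (-24, 130/3)

1. D_x = -24  [line -32/3·x + -7·y + 142/3 = 0 ∩ |DE|² = 36625/9]
2. D_y = 130/3  [line -32/3·x + -7·y + 142/3 = 0 ∩ |DE|² = 36625/9]
   → D = (-24, 130/3)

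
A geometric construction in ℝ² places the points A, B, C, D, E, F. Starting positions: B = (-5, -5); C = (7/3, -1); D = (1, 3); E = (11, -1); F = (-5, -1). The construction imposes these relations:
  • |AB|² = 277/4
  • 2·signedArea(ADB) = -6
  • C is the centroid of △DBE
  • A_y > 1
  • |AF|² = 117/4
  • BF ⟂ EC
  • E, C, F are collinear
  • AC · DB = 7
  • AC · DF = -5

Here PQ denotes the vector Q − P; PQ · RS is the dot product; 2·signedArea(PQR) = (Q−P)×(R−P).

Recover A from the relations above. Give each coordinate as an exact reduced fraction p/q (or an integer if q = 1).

1. A_x = -1/2  [AC · DB = 7 ∩ 2·signedArea(ADB) = -6]
2. A_y = 2  [AC · DB = 7 ∩ 2·signedArea(ADB) = -6]
   → A = (-1/2, 2)

A = (-1/2, 2)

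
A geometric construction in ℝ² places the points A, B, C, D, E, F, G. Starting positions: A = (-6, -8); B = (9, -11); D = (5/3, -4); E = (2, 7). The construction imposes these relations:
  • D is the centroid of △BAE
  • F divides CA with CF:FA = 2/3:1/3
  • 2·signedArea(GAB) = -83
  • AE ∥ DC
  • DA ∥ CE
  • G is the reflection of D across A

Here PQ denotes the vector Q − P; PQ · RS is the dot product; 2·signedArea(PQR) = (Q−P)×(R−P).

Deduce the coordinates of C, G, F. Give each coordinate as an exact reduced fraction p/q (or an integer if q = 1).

1. C_x = 29/3  [DA ∥ CE ∩ AE ∥ DC]
2. C_y = 11  [DA ∥ CE ∩ AE ∥ DC]
   → C = (29/3, 11)
3. G_x = -41/3  [G is the reflection of D across A]
4. G_y = -12  [G is the reflection of D across A]
   → G = (-41/3, -12)
5. F_x = -7/9  [F divides CA with CF:FA = 2/3:1/3]
6. F_y = -5/3  [F divides CA with CF:FA = 2/3:1/3]
   → F = (-7/9, -5/3)

C = (29/3, 11)
F = (-7/9, -5/3)
G = (-41/3, -12)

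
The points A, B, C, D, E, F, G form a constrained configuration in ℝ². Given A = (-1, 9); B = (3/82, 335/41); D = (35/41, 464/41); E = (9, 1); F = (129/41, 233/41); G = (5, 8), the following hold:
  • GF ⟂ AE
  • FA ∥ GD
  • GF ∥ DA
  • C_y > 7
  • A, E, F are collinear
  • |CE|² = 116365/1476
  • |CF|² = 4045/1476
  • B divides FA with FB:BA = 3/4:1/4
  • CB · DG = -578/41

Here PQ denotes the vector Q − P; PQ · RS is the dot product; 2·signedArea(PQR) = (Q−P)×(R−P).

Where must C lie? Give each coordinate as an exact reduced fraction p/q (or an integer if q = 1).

1. C_x = 671/246  [line -170/41·x + 136/41·y + -527/41 = 0 ∩ |CE|² = 116365/1476]
2. C_y = 896/123  [line -170/41·x + 136/41·y + -527/41 = 0 ∩ |CE|² = 116365/1476]
   → C = (671/246, 896/123)

C = (671/246, 896/123)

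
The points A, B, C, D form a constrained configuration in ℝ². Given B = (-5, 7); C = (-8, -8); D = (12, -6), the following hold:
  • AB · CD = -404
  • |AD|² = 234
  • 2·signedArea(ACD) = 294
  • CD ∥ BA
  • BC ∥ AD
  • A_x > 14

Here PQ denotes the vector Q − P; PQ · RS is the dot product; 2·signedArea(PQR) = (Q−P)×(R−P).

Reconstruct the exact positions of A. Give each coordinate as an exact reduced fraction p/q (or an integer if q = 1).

1. A_x = 15  [BC ∥ AD ∩ CD ∥ BA]
2. A_y = 9  [BC ∥ AD ∩ CD ∥ BA]
   → A = (15, 9)

A = (15, 9)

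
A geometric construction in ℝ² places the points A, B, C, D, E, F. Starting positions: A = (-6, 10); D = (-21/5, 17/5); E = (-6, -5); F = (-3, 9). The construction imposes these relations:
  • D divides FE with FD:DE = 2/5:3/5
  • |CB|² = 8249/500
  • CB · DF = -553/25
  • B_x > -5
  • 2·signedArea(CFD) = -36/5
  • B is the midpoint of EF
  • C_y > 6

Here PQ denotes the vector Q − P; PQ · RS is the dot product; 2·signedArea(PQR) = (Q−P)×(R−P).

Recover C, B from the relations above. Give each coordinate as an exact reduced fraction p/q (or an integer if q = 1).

1. B_x = -9/2  [B is the midpoint of EF]
2. B_y = 2  [B is the midpoint of EF]
   → B = (-9/2, 2)
3. C_x = -123/25  [CB · DF = -553/25 ∩ 2·signedArea(CFD) = -36/5]
4. C_y = 151/25  [CB · DF = -553/25 ∩ 2·signedArea(CFD) = -36/5]
   → C = (-123/25, 151/25)

B = (-9/2, 2)
C = (-123/25, 151/25)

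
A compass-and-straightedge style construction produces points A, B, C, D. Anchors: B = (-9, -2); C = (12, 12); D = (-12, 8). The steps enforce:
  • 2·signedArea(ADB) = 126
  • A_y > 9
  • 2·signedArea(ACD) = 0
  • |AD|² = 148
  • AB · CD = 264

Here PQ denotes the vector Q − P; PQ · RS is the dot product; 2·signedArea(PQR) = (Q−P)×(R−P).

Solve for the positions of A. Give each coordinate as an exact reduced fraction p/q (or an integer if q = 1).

1. A_x = 0  [2·signedArea(ACD) = 0 ∩ 2·signedArea(ADB) = 126]
2. A_y = 10  [2·signedArea(ACD) = 0 ∩ 2·signedArea(ADB) = 126]
   → A = (0, 10)

A = (0, 10)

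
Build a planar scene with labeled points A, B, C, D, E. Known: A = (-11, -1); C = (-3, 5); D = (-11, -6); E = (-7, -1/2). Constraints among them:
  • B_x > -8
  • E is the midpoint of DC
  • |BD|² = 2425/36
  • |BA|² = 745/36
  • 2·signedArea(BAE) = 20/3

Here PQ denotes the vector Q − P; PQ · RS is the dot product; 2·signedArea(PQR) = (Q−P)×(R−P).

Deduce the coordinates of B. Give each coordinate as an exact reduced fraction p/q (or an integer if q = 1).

1. B_x = -7  [line -1/2·x + 4·y + -49/6 = 0 ∩ |BD|² = 2425/36]
2. B_y = 7/6  [line -1/2·x + 4·y + -49/6 = 0 ∩ |BD|² = 2425/36]
   → B = (-7, 7/6)

B = (-7, 7/6)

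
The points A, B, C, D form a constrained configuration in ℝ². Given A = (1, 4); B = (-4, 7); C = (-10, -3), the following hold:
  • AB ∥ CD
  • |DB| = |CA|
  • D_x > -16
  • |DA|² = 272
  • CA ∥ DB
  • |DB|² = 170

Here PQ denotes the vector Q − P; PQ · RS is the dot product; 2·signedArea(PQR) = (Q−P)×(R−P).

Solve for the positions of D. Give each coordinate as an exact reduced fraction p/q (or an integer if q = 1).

1. D_x = -15  [CA ∥ DB ∩ AB ∥ CD]
2. D_y = 0  [CA ∥ DB ∩ AB ∥ CD]
   → D = (-15, 0)

D = (-15, 0)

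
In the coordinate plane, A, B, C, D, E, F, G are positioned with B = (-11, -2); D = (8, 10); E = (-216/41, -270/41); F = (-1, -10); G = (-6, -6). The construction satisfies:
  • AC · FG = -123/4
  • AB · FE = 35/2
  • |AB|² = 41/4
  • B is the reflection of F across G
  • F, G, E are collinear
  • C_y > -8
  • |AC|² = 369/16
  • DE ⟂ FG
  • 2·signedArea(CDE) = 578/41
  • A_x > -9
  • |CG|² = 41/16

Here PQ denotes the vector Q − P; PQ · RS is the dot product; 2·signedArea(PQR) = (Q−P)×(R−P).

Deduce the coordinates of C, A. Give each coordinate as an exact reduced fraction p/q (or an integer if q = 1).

A = (-17/2, -4)
C = (-19/4, -7)

1. C_x = -19/4  [line 680/41·x + -544/41·y + -578/41 = 0 ∩ |CG|² = 41/16]
2. C_y = -7  [line 680/41·x + -544/41·y + -578/41 = 0 ∩ |CG|² = 41/16]
   → C = (-19/4, -7)
3. A_x = -17/2  [line 5·x + -4·y + 53/2 = 0 ∩ |AC|² = 369/16]
4. A_y = -4  [line 5·x + -4·y + 53/2 = 0 ∩ |AC|² = 369/16]
   → A = (-17/2, -4)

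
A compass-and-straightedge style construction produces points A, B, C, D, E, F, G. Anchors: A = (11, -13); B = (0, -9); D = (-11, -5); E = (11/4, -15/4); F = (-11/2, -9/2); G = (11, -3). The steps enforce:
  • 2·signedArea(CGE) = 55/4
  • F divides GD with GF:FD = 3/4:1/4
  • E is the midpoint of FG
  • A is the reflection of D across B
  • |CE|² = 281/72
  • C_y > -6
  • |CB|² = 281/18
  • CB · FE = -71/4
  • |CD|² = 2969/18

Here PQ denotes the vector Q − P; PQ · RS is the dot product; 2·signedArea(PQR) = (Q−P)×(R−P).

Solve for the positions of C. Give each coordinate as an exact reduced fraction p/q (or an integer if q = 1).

C = (11/6, -11/2)

1. C_x = 11/6  [2·signedArea(CGE) = 55/4 ∩ CB · FE = -71/4]
2. C_y = -11/2  [2·signedArea(CGE) = 55/4 ∩ CB · FE = -71/4]
   → C = (11/6, -11/2)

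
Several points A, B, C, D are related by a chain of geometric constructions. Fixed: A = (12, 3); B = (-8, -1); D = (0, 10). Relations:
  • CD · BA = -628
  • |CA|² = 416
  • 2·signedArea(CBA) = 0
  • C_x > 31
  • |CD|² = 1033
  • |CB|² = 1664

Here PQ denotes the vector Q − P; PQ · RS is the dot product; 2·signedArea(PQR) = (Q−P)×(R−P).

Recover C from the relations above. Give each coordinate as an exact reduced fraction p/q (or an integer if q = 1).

C = (32, 7)

1. C_x = 32  [2·signedArea(CBA) = 0 ∩ CD · BA = -628]
2. C_y = 7  [2·signedArea(CBA) = 0 ∩ CD · BA = -628]
   → C = (32, 7)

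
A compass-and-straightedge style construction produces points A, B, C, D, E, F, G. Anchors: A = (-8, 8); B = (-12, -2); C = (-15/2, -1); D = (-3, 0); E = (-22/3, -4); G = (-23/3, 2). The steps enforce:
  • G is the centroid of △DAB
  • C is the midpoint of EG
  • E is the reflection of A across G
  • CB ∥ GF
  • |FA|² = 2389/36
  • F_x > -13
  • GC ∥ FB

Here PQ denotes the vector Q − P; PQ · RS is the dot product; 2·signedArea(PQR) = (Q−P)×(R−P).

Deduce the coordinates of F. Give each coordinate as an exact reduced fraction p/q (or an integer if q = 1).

F = (-73/6, 1)

1. F_x = -73/6  [GC ∥ FB ∩ CB ∥ GF]
2. F_y = 1  [GC ∥ FB ∩ CB ∥ GF]
   → F = (-73/6, 1)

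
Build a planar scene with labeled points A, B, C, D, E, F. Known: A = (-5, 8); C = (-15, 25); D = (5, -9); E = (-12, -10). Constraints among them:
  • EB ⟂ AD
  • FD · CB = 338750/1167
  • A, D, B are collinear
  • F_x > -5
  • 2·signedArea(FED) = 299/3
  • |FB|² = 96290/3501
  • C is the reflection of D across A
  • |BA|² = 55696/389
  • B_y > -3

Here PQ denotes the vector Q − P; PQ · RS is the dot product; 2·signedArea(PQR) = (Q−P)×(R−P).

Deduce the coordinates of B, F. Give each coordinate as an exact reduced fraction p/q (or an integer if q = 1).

1. B_x = 415/389  [A, D, B are collinear ∩ EB ⟂ AD]
2. B_y = -900/389  [A, D, B are collinear ∩ EB ⟂ AD]
   → B = (415/389, -900/389)
3. F_x = -4  [2·signedArea(FED) = 299/3 ∩ FD · CB = 338750/1167]
4. F_y = -11/3  [2·signedArea(FED) = 299/3 ∩ FD · CB = 338750/1167]
   → F = (-4, -11/3)

B = (415/389, -900/389)
F = (-4, -11/3)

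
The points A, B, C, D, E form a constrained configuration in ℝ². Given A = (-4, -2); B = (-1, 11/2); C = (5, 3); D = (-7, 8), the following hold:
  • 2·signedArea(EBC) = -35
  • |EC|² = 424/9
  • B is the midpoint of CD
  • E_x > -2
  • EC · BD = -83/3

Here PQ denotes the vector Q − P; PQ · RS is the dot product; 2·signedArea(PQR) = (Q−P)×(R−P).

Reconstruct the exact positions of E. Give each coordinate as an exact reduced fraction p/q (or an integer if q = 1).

1. E_x = -1  [2·signedArea(EBC) = -35 ∩ EC · BD = -83/3]
2. E_y = -1/3  [2·signedArea(EBC) = -35 ∩ EC · BD = -83/3]
   → E = (-1, -1/3)

E = (-1, -1/3)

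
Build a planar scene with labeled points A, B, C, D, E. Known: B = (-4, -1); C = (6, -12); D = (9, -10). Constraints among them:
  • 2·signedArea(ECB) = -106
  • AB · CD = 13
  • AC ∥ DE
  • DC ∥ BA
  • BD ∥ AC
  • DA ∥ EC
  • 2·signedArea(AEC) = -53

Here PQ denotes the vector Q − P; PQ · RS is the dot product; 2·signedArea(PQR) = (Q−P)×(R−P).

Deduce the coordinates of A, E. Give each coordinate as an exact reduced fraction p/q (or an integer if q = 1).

A = (-7, -3)
E = (22, -19)

1. A_x = -7  [BD ∥ AC ∩ DC ∥ BA]
2. A_y = -3  [BD ∥ AC ∩ DC ∥ BA]
   → A = (-7, -3)
3. E_x = 22  [DA ∥ EC ∩ AC ∥ DE]
4. E_y = -19  [DA ∥ EC ∩ AC ∥ DE]
   → E = (22, -19)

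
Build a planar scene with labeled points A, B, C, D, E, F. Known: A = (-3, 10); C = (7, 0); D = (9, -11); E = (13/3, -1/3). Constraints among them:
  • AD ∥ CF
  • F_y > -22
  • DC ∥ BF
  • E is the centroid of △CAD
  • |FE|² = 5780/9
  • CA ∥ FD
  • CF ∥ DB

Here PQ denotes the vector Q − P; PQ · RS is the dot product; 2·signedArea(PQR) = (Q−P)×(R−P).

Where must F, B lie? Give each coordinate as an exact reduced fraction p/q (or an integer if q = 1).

1. F_x = 19  [CA ∥ FD ∩ AD ∥ CF]
2. F_y = -21  [CA ∥ FD ∩ AD ∥ CF]
   → F = (19, -21)
3. B_x = 21  [DC ∥ BF ∩ CF ∥ DB]
4. B_y = -32  [DC ∥ BF ∩ CF ∥ DB]
   → B = (21, -32)

B = (21, -32)
F = (19, -21)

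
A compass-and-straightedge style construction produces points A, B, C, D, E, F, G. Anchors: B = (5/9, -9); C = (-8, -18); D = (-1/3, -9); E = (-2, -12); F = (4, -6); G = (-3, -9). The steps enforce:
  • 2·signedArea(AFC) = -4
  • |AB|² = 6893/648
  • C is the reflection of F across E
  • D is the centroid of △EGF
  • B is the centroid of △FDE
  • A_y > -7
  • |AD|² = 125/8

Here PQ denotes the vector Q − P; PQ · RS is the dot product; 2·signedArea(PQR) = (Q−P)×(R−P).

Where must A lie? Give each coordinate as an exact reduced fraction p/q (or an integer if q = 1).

1. A_x = 35/12  [line 12·x + -12·y + -116 = 0 ∩ |AD|² = 125/8]
2. A_y = -27/4  [line 12·x + -12·y + -116 = 0 ∩ |AD|² = 125/8]
   → A = (35/12, -27/4)

A = (35/12, -27/4)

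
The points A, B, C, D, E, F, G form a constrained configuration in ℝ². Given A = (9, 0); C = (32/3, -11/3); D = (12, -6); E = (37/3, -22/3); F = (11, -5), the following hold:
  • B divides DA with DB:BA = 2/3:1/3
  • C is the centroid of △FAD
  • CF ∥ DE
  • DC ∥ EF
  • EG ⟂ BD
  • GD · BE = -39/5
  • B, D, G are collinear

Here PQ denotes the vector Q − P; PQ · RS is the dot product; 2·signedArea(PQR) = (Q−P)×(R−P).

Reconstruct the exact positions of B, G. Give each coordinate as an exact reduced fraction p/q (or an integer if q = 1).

B = (10, -2)
G = (63/5, -36/5)

1. B_x = 10  [B divides DA with DB:BA = 2/3:1/3]
2. B_y = -2  [B divides DA with DB:BA = 2/3:1/3]
   → B = (10, -2)
3. G_x = 63/5  [B, D, G are collinear ∩ EG ⟂ BD]
4. G_y = -36/5  [B, D, G are collinear ∩ EG ⟂ BD]
   → G = (63/5, -36/5)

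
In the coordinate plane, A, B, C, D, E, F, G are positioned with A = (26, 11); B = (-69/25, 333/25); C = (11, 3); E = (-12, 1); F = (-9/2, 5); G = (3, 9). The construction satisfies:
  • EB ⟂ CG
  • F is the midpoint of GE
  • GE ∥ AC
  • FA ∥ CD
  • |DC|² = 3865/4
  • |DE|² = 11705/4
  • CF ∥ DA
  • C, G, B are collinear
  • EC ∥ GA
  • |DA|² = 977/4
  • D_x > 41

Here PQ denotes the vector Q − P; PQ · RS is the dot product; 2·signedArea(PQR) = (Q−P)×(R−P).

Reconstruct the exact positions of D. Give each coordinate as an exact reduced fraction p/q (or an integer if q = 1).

D = (83/2, 9)

1. D_x = 83/2  [CF ∥ DA ∩ FA ∥ CD]
2. D_y = 9  [CF ∥ DA ∩ FA ∥ CD]
   → D = (83/2, 9)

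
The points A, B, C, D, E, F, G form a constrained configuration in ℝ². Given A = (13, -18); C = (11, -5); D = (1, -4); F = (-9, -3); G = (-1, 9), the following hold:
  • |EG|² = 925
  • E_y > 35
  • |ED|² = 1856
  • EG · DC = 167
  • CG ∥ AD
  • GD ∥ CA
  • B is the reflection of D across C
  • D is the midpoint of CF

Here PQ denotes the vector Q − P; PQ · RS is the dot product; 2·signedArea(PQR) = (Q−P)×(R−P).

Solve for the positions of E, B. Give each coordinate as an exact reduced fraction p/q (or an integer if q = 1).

1. E_x = -15  [line -10·x + 1·y + -186 = 0 ∩ |EG|² = 925]
2. E_y = 36  [line -10·x + 1·y + -186 = 0 ∩ |EG|² = 925]
   → E = (-15, 36)
3. B_x = 21  [B is the reflection of D across C]
4. B_y = -6  [B is the reflection of D across C]
   → B = (21, -6)

B = (21, -6)
E = (-15, 36)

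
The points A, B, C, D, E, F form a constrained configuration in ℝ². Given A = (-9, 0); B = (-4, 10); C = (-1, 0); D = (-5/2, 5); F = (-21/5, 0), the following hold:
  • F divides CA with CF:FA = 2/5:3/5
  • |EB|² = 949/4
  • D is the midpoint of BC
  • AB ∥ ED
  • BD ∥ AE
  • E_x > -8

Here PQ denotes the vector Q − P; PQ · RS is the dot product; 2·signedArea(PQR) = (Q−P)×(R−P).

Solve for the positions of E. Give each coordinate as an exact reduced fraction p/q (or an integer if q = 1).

E = (-15/2, -5)

1. E_x = -15/2  [AB ∥ ED ∩ BD ∥ AE]
2. E_y = -5  [AB ∥ ED ∩ BD ∥ AE]
   → E = (-15/2, -5)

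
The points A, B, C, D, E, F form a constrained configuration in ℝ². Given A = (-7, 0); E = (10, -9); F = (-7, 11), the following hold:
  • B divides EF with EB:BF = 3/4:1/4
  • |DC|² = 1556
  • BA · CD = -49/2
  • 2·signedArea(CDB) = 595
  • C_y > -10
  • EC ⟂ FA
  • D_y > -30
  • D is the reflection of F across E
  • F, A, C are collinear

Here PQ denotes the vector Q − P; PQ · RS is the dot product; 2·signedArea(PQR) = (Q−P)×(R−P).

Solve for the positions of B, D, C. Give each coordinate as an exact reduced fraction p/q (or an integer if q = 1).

1. B_x = -11/4  [B divides EF with EB:BF = 3/4:1/4]
2. B_y = 6  [B divides EF with EB:BF = 3/4:1/4]
   → B = (-11/4, 6)
3. D_x = 27  [D is the reflection of F across E]
4. D_y = -29  [D is the reflection of F across E]
   → D = (27, -29)
5. C_x = -7  [F, A, C are collinear ∩ EC ⟂ FA]
6. C_y = -9  [F, A, C are collinear ∩ EC ⟂ FA]
   → C = (-7, -9)

B = (-11/4, 6)
C = (-7, -9)
D = (27, -29)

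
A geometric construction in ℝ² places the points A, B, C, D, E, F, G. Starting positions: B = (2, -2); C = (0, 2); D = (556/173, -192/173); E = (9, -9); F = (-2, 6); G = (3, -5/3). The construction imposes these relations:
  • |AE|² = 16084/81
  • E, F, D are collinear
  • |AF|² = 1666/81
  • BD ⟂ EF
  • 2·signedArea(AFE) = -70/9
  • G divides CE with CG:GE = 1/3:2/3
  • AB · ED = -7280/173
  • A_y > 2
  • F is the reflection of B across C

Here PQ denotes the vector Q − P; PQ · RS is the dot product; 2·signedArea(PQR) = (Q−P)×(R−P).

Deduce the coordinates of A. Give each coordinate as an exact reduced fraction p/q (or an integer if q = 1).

1. A_x = 1/3  [AB · ED = -7280/173 ∩ 2·signedArea(AFE) = -70/9]
2. A_y = 19/9  [AB · ED = -7280/173 ∩ 2·signedArea(AFE) = -70/9]
   → A = (1/3, 19/9)

A = (1/3, 19/9)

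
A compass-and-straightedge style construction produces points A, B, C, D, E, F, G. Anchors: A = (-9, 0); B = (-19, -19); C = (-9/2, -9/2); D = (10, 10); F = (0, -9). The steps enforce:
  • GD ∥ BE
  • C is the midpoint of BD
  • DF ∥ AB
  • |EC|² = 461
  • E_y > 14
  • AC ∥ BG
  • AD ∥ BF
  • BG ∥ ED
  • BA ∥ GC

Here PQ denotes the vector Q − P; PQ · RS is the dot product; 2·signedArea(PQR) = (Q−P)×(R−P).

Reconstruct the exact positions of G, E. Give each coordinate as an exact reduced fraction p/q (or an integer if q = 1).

E = (11/2, 29/2)
G = (-29/2, -47/2)

1. G_x = -29/2  [BA ∥ GC ∩ AC ∥ BG]
2. G_y = -47/2  [BA ∥ GC ∩ AC ∥ BG]
   → G = (-29/2, -47/2)
3. E_x = 11/2  [BG ∥ ED ∩ GD ∥ BE]
4. E_y = 29/2  [BG ∥ ED ∩ GD ∥ BE]
   → E = (11/2, 29/2)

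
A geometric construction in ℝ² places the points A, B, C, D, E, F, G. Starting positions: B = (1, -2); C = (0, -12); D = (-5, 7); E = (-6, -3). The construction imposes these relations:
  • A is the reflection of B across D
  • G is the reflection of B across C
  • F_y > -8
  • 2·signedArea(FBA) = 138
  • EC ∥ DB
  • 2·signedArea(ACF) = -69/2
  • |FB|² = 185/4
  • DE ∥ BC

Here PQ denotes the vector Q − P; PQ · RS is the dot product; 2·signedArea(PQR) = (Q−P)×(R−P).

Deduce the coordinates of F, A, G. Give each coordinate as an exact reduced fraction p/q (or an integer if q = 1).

A = (-11, 16)
F = (-3, -15/2)
G = (-1, -22)

1. A_x = -11  [A is the reflection of B across D]
2. A_y = 16  [A is the reflection of B across D]
   → A = (-11, 16)
3. G_x = -1  [G is the reflection of B across C]
4. G_y = -22  [G is the reflection of B across C]
   → G = (-1, -22)
5. F_x = -3  [2·signedArea(FBA) = 138 ∩ 2·signedArea(ACF) = -69/2]
6. F_y = -15/2  [2·signedArea(FBA) = 138 ∩ 2·signedArea(ACF) = -69/2]
   → F = (-3, -15/2)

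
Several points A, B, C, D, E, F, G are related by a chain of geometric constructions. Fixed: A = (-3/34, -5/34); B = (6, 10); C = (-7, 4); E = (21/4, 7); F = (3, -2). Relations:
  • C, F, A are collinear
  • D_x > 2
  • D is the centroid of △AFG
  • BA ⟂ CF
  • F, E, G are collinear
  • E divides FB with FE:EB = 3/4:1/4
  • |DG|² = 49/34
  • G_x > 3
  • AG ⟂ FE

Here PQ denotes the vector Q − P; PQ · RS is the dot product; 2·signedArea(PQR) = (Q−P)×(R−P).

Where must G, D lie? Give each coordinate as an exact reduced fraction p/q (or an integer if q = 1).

D = (594/289, -603/578)
G = (1881/578, -284/289)

1. G_x = 1881/578  [F, E, G are collinear ∩ AG ⟂ FE]
2. G_y = -284/289  [F, E, G are collinear ∩ AG ⟂ FE]
   → G = (1881/578, -284/289)
3. D_x = 594/289  [D is the centroid of △AFG]
4. D_y = -603/578  [D is the centroid of △AFG]
   → D = (594/289, -603/578)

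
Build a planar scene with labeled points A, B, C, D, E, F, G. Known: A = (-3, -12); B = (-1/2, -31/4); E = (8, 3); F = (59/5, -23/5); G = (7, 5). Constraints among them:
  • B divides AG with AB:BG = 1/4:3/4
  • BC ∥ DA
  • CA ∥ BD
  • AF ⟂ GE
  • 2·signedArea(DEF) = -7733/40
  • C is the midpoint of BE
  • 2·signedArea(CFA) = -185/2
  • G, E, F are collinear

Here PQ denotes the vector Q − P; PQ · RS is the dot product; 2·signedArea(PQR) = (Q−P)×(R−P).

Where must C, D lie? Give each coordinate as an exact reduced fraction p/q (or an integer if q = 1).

C = (15/4, -19/8)
D = (-29/4, -139/8)

1. C_x = 15/4  [C is the midpoint of BE]
2. C_y = -19/8  [C is the midpoint of BE]
   → C = (15/4, -19/8)
3. D_x = -29/4  [BC ∥ DA ∩ CA ∥ BD]
4. D_y = -139/8  [BC ∥ DA ∩ CA ∥ BD]
   → D = (-29/4, -139/8)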